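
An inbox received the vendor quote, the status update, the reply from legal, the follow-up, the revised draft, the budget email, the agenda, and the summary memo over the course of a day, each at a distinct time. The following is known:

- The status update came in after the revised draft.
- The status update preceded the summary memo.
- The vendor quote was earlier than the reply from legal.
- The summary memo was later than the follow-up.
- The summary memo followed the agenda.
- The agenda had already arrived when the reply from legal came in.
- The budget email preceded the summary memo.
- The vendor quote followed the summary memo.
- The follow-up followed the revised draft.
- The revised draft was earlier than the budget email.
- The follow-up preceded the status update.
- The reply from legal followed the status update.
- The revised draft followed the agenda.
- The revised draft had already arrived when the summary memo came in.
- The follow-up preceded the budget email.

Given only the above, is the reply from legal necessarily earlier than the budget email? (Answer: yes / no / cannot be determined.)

no

Tracing the constraints gives the budget email → the summary memo → the vendor quote → the reply from legal, so the budget email must come before the reply from legal.
That means the reply from legal cannot be before the budget email.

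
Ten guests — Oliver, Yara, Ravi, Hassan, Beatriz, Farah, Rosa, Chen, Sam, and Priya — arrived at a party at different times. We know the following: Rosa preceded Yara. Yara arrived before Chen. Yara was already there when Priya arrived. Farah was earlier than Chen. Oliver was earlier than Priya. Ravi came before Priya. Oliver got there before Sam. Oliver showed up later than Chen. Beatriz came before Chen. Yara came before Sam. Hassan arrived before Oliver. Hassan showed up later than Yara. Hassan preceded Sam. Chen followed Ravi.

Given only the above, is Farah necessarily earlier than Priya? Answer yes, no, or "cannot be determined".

Chain the constraints: Farah → Chen → Oliver → Priya. Each link is directly stated, so Farah comes before Priya.

yes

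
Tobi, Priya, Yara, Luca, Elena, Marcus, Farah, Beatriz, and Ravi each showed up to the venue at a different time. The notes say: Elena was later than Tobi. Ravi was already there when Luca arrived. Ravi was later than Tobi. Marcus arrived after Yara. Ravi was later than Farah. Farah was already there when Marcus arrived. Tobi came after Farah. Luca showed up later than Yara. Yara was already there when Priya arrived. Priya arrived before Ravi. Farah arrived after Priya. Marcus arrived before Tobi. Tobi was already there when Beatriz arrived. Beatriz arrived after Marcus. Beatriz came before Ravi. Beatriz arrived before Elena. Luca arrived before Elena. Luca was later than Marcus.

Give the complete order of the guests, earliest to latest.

Yara, Priya, Farah, Marcus, Tobi, Beatriz, Ravi, Luca, Elena

The constraints fix every adjacent pair, so only one ordering works:
Yara → Priya → Farah → Marcus → Tobi → Beatriz → Ravi → Luca → Elena.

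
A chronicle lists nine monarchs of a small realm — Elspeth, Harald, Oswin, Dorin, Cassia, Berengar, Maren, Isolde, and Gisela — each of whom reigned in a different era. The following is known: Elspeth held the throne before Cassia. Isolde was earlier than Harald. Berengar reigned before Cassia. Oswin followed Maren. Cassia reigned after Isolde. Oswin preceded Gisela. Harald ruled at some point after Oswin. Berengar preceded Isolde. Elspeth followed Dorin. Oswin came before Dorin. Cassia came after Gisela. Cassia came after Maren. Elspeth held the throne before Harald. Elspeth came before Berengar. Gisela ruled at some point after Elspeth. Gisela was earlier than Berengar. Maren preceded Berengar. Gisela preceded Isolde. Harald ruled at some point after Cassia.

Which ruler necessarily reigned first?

Maren

Maren has a chain of constraints placing them before every other ruler, so Maren must be first.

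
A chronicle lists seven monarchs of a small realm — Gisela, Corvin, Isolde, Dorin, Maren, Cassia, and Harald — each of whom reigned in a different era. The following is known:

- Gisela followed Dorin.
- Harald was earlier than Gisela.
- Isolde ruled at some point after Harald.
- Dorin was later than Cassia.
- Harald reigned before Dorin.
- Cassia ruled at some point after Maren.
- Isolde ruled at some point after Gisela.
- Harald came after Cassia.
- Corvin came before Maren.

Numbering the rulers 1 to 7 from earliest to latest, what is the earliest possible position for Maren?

2

Corvin must come before Maren — 1 forced predecessor.
Nothing else is forced ahead of Maren, so their earliest slot is position 1 + 1 = 2.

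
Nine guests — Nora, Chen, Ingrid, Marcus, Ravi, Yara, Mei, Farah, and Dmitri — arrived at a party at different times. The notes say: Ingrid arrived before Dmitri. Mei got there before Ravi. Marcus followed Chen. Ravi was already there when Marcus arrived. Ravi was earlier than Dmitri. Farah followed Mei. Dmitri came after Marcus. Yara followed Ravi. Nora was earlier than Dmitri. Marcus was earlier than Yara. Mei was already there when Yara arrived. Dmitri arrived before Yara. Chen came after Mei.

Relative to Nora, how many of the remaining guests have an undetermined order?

6

Forced after Nora: Dmitri and Yara.
That leaves Chen, Farah, Ingrid, Marcus, Mei, and Ravi with no forced order relative to Nora — 6.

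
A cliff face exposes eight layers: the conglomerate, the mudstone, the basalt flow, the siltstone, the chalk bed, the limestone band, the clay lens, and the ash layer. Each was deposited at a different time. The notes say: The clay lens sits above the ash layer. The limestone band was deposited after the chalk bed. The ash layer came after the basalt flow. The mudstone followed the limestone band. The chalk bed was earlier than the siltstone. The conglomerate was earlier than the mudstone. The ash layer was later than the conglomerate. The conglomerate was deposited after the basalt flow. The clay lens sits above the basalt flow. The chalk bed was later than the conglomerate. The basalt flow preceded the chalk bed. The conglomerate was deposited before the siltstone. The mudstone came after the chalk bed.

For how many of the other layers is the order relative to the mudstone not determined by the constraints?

Forced before the mudstone: the basalt flow, the chalk bed, the conglomerate, and the limestone band.
That leaves the ash layer, the clay lens, and the siltstone with no forced order relative to the mudstone — 3.

3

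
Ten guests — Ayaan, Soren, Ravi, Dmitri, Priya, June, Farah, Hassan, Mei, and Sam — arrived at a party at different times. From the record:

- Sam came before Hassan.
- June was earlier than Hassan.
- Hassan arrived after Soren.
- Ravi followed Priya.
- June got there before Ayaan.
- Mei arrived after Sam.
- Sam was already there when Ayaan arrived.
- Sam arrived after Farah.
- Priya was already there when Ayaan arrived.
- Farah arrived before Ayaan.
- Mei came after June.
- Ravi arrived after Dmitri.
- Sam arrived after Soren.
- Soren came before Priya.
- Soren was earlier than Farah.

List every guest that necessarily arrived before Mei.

Farah, June, Sam, Soren

Directly stated before Mei: June and Sam.
Farah reaches Mei via Farah → Sam → Mei.
Soren reaches Mei via Soren → Sam → Mei.
No chain forces Ravi (or any of the others) ahead of Mei.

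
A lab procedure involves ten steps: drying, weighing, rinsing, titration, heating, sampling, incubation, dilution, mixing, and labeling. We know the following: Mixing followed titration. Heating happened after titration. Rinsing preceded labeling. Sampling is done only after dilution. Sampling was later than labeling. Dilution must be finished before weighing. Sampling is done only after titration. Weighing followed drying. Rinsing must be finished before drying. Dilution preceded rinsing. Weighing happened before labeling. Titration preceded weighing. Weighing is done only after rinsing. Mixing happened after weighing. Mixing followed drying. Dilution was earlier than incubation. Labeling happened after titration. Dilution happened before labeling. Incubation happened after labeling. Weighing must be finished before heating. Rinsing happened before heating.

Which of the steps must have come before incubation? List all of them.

dilution, drying, labeling, rinsing, titration, weighing

Directly stated before incubation: dilution and labeling.
Drying reaches incubation via drying → weighing → labeling → incubation.
Rinsing reaches incubation via rinsing → labeling → incubation.
Titration reaches incubation via titration → labeling → incubation.
Likewise weighing reaches incubation by chaining the stated constraints.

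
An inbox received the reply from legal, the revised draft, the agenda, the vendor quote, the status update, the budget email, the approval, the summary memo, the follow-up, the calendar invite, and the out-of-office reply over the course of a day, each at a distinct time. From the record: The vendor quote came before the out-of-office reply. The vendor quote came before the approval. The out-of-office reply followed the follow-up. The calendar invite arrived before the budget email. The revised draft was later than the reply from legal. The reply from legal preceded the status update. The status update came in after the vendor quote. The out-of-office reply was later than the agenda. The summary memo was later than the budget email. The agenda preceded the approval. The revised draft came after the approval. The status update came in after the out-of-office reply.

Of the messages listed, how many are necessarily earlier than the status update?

5

Directly stated before the status update: the out-of-office reply, the reply from legal, and the vendor quote.
The agenda reaches the status update via the agenda → the out-of-office reply → the status update.
The follow-up reaches the status update via the follow-up → the out-of-office reply → the status update.
No chain forces the budget email (or any of the others) ahead of the status update.
That's the agenda, the follow-up, the out-of-office reply, the reply from legal, and the vendor quote — 5 in all.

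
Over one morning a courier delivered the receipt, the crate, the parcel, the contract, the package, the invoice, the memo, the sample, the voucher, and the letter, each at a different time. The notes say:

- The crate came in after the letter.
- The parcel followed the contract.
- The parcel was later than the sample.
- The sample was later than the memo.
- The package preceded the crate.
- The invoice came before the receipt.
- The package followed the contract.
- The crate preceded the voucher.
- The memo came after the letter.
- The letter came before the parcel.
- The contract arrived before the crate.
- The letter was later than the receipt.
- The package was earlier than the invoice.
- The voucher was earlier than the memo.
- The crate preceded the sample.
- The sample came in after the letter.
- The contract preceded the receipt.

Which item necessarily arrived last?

Every other item has a chain of constraints placing it before the parcel, so the parcel is last.

the parcel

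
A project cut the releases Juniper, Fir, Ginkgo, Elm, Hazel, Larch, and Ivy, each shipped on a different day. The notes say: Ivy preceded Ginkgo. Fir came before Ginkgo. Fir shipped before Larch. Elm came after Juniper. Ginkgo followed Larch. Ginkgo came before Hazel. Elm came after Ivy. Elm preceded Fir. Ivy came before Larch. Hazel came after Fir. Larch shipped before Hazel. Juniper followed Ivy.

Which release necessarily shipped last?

Every other release has a chain of constraints placing it before Hazel, so Hazel is last.

Hazel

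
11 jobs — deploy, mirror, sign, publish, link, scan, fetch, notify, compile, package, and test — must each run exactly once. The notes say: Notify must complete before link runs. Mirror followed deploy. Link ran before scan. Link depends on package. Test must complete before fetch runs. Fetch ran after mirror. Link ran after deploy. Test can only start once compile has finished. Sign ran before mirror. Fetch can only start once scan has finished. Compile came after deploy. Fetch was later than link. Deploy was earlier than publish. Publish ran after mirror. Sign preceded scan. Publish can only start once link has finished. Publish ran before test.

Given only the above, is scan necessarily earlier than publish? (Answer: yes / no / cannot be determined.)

cannot be determined

No chain of stated constraints runs from scan to publish, and none runs from publish to scan either.
So the relative order of scan and publish is not fixed by the given facts.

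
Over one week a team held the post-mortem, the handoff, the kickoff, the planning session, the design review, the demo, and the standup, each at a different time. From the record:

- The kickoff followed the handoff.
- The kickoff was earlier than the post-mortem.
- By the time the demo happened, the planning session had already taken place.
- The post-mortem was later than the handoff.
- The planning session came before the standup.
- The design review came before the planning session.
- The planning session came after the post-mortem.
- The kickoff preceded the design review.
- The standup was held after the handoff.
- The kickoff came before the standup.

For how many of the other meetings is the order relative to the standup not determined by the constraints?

1

Forced before the standup: the design review, the handoff, the kickoff, the planning session, and the post-mortem.
That leaves the demo with no forced order relative to the standup — 1.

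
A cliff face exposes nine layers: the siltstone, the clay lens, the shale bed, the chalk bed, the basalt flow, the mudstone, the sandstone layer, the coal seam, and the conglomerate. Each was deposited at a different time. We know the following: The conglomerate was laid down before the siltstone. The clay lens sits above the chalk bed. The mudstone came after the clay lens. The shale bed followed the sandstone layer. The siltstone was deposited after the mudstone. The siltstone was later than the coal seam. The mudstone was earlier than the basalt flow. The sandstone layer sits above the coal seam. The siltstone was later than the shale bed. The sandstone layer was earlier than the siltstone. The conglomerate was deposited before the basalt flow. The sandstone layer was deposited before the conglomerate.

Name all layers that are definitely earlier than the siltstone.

Directly stated before the siltstone: the coal seam, the conglomerate, the mudstone, the sandstone layer, and the shale bed.
The chalk bed reaches the siltstone via the chalk bed → the clay lens → the mudstone → the siltstone.
The clay lens reaches the siltstone via the clay lens → the mudstone → the siltstone.
No chain forces the basalt flow ahead of the siltstone.

the chalk bed, the clay lens, the coal seam, the conglomerate, the mudstone, the sandstone layer, the shale bed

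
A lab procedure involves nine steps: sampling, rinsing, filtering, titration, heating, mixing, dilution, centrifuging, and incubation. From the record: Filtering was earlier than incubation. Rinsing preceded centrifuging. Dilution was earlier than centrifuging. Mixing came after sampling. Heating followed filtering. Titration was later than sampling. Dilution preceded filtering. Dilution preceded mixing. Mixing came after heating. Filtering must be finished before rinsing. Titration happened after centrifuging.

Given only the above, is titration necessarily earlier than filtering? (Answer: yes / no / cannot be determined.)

Tracing the constraints gives filtering → rinsing → centrifuging → titration, so filtering must come before titration.
That means titration cannot be before filtering.

no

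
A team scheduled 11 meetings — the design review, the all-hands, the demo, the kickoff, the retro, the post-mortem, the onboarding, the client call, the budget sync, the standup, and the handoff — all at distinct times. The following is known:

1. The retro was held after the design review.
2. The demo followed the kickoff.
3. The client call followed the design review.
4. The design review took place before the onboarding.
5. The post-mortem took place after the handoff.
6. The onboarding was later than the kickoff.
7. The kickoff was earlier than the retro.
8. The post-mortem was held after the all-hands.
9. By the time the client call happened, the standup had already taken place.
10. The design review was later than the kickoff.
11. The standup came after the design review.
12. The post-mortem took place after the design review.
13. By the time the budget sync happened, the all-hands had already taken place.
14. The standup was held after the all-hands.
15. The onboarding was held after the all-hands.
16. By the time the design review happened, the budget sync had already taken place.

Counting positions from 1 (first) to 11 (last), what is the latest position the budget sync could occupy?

The budget sync must come before the client call, the design review, the onboarding, the post-mortem, the retro, and the standup — 6 meetings forced after it.
Everything else can be placed before the budget sync in some valid order, so the budget sync can sit as late as position 11 − 6 = 5.

5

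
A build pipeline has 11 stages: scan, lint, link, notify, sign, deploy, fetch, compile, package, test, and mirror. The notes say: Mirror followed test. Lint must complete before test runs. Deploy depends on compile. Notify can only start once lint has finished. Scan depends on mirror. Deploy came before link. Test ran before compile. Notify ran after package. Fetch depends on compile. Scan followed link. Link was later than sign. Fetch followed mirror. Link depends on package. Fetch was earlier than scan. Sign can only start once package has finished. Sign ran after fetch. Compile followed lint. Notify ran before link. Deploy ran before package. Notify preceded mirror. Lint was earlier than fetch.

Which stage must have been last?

Every other stage has a chain of constraints placing it before scan, so scan is last.

scan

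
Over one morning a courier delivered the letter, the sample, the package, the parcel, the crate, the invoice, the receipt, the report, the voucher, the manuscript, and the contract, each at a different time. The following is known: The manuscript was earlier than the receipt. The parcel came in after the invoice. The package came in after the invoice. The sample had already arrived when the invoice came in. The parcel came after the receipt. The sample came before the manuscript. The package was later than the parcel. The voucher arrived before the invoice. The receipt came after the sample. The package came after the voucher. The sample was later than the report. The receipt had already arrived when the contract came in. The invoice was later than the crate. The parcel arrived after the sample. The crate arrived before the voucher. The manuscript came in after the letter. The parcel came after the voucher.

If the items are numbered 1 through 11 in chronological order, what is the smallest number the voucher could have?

2

The crate must come before the voucher — 1 forced predecessor.
Nothing else is forced ahead of the voucher, so its earliest slot is position 1 + 1 = 2.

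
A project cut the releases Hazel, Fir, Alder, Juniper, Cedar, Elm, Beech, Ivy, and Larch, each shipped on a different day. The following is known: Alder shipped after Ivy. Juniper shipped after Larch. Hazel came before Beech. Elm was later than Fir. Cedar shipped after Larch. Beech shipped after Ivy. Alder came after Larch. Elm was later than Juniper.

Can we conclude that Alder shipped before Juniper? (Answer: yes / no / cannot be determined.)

cannot be determined

No chain of stated constraints runs from Alder to Juniper, and none runs from Juniper to Alder either.
So the relative order of Alder and Juniper is not fixed by the given facts.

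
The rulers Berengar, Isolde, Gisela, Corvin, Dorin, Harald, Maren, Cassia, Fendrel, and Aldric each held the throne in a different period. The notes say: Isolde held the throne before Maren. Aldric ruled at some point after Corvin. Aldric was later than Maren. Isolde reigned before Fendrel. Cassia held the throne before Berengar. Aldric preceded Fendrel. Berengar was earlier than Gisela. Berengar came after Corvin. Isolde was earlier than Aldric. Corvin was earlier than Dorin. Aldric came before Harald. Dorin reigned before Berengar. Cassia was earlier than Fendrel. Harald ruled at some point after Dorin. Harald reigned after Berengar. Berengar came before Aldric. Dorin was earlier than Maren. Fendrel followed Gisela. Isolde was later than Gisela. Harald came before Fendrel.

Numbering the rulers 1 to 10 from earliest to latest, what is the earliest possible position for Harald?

9

Aldric, Berengar, Cassia, Corvin, Dorin, Gisela, Isolde, and Maren must all come before Harald — 8 forced predecessors.
Nothing else is forced ahead of Harald, so their earliest slot is position 8 + 1 = 9.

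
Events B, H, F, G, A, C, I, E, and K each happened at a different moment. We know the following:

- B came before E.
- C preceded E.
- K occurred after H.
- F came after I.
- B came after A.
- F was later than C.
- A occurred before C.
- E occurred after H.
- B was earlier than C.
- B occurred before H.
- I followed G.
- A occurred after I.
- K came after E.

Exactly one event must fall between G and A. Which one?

I

Tracing the constraints gives G → I → A, so I sits after G and before A.
No other event is forced both after G and before A.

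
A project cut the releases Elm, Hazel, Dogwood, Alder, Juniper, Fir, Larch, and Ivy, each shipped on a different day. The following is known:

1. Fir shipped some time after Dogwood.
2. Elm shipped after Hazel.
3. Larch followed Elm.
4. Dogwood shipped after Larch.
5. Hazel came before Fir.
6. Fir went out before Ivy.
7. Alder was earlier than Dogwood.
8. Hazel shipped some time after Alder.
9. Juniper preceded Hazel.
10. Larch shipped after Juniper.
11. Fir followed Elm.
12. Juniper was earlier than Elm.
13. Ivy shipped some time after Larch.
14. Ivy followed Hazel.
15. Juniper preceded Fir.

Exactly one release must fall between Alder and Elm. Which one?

Tracing the constraints gives Alder → Hazel → Elm, so Hazel sits after Alder and before Elm.
No other release is forced both after Alder and before Elm.

Hazel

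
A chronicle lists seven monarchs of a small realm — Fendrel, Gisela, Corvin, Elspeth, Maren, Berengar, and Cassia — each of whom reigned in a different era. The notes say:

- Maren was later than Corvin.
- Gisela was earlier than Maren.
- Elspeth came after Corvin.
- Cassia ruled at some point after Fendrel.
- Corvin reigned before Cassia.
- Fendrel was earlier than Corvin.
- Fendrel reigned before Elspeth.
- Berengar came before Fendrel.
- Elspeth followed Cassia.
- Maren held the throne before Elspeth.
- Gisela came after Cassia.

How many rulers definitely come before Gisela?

4

Directly stated before Gisela: Cassia.
Berengar reaches Gisela via Berengar → Fendrel → Cassia → Gisela.
Corvin reaches Gisela via Corvin → Cassia → Gisela.
Fendrel reaches Gisela via Fendrel → Cassia → Gisela.
That's Berengar, Cassia, Corvin, and Fendrel — 4 in all.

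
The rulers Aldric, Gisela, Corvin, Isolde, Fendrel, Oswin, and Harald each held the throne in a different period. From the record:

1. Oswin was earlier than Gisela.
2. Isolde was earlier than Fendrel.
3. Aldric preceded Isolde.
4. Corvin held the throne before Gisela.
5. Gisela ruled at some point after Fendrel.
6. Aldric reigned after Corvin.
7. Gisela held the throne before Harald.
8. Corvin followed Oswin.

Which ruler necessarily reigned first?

Oswin

Oswin has a chain of constraints placing them before every other ruler, so Oswin must be first.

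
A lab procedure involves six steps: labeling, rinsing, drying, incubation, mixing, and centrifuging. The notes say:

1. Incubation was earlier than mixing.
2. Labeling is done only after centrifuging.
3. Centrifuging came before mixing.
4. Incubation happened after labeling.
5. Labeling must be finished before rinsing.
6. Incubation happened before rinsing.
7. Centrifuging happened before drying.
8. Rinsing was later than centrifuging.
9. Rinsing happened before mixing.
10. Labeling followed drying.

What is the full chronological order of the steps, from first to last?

The constraints fix every adjacent pair, so only one ordering works:
centrifuging → drying → labeling → incubation → rinsing → mixing.

centrifuging, drying, labeling, incubation, rinsing, mixing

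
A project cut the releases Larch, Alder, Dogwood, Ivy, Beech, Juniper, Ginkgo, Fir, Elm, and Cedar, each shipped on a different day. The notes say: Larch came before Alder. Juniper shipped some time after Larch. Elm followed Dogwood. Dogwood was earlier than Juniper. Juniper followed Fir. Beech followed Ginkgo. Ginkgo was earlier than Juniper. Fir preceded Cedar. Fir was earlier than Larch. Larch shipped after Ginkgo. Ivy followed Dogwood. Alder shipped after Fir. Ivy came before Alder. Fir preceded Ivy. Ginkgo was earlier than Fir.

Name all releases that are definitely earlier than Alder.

Directly stated before Alder: Fir, Ivy, and Larch.
Dogwood reaches Alder via Dogwood → Ivy → Alder.
Ginkgo reaches Alder via Ginkgo → Larch → Alder.

Dogwood, Fir, Ginkgo, Ivy, Larch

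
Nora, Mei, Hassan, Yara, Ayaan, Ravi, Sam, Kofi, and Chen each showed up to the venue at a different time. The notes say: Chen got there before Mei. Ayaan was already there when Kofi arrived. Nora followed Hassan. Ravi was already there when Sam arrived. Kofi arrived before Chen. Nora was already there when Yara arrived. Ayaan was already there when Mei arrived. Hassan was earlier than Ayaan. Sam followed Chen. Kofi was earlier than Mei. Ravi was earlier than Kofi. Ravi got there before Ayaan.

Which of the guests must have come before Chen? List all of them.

Directly stated before Chen: Kofi.
Ayaan reaches Chen via Ayaan → Kofi → Chen.
Hassan reaches Chen via Hassan → Ayaan → Kofi → Chen.
Ravi reaches Chen via Ravi → Kofi → Chen.
No chain forces Mei (or any of the others) ahead of Chen.

Ayaan, Hassan, Kofi, Ravi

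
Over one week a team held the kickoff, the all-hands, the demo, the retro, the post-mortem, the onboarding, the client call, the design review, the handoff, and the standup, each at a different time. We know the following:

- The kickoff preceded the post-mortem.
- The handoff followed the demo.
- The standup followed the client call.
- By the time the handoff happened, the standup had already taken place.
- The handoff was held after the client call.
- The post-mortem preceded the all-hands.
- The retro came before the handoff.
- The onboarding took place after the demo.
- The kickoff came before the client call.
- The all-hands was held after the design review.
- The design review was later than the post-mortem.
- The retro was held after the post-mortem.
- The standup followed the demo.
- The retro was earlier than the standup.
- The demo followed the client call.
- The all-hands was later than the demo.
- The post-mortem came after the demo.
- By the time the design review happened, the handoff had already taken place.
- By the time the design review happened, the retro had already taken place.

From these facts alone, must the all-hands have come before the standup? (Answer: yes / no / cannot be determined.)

Tracing the constraints gives the standup → the handoff → the design review → the all-hands, so the standup must come before the all-hands.
That means the all-hands cannot be before the standup.

no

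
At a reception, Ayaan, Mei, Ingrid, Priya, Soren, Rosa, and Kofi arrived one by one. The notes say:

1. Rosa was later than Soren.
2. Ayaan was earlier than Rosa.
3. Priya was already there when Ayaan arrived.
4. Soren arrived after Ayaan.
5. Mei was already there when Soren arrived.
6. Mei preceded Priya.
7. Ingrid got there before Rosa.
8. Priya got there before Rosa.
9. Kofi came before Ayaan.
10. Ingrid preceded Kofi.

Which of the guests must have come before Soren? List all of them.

Ayaan, Ingrid, Kofi, Mei, Priya

Directly stated before Soren: Ayaan and Mei.
Ingrid reaches Soren via Ingrid → Kofi → Ayaan → Soren.
Kofi reaches Soren via Kofi → Ayaan → Soren.
Priya reaches Soren via Priya → Ayaan → Soren.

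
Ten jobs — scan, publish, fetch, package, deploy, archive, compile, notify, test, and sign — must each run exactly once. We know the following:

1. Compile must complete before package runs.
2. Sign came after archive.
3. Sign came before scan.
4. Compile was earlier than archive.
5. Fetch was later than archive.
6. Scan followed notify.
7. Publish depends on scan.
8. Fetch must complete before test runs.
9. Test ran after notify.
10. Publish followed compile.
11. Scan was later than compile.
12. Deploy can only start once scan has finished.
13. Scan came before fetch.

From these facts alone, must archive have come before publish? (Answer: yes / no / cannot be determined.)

Chain the constraints: archive → sign → scan → publish. Each link is directly stated, so archive comes before publish.

yes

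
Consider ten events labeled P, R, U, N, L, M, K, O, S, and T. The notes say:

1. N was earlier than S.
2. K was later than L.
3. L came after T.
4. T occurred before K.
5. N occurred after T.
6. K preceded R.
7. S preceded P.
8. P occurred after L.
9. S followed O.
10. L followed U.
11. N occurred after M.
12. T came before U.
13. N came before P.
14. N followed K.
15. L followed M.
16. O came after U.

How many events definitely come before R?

Directly stated before R: K.
L reaches R via L → K → R.
M reaches R via M → L → K → R.
T reaches R via T → K → R.
Likewise U reaches R by chaining the stated constraints.
That's K, L, M, T, and U — 5 in all.

5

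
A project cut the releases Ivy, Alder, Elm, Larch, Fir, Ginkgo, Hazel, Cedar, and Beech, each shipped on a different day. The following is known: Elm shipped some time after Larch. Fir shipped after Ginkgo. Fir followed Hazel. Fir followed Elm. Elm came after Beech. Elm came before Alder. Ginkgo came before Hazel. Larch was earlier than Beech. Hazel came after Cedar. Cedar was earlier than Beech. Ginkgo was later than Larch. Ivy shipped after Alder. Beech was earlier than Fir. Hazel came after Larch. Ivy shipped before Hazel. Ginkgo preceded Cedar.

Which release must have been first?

Larch has a chain of constraints placing it before every other release, so Larch must be first.

Larch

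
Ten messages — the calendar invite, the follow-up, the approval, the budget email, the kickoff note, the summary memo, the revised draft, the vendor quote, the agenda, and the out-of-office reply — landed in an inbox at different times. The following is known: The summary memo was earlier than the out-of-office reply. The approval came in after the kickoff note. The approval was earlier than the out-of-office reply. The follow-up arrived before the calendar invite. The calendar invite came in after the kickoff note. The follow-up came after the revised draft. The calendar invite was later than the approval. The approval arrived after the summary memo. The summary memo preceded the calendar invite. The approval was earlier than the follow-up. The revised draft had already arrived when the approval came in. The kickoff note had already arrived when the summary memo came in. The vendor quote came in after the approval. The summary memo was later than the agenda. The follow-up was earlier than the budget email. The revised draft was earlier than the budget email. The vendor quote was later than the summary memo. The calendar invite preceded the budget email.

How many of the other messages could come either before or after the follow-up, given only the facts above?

2

Forced before the follow-up: the agenda, the approval, the kickoff note, the revised draft, and the summary memo; forced after the follow-up: the budget email and the calendar invite.
That leaves the out-of-office reply and the vendor quote with no forced order relative to the follow-up — 2.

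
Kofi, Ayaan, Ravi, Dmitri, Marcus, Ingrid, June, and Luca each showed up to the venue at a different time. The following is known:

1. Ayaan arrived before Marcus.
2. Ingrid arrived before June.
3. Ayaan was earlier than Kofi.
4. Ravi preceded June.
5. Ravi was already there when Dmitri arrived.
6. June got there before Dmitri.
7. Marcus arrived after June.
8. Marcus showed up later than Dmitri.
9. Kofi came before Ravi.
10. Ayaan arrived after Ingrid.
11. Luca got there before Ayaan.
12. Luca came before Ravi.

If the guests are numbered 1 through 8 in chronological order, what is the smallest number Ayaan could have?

Ingrid and Luca must both come before Ayaan — 2 forced predecessors.
Nothing else is forced ahead of Ayaan, so their earliest slot is position 2 + 1 = 3.

3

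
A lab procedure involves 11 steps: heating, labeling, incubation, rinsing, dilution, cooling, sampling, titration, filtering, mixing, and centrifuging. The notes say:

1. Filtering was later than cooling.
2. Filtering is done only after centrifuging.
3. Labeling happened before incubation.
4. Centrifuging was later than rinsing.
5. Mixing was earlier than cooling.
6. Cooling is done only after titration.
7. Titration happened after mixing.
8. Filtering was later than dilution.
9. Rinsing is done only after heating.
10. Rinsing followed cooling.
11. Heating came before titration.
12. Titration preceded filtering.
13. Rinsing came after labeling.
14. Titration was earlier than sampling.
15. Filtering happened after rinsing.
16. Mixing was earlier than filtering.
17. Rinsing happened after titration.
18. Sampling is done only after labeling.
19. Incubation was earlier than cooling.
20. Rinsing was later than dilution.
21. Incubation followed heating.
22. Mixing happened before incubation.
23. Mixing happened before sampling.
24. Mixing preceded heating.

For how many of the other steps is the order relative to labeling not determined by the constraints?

4

Forced after labeling: centrifuging, cooling, filtering, incubation, rinsing, and sampling.
That leaves dilution, heating, mixing, and titration with no forced order relative to labeling — 4.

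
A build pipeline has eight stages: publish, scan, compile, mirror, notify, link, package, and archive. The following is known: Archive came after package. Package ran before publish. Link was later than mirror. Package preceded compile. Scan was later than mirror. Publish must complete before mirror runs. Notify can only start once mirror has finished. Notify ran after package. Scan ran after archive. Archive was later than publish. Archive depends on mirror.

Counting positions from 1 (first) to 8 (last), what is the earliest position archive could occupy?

4

Mirror, package, and publish must all come before archive — 3 forced predecessors.
Nothing else is forced ahead of archive, so its earliest slot is position 3 + 1 = 4.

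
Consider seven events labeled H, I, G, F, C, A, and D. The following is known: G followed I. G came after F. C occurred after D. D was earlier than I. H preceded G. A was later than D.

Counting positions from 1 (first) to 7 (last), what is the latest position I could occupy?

I must come before G — 1 event forced after it.
Everything else can be placed before I in some valid order, so I can sit as late as position 7 − 1 = 6.

6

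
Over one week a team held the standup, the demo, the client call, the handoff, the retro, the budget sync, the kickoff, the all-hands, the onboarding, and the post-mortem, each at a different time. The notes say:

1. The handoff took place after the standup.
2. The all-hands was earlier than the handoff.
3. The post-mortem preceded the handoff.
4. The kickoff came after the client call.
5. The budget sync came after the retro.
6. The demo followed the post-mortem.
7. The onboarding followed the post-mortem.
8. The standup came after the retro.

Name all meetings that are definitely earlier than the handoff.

the all-hands, the post-mortem, the retro, the standup

Directly stated before the handoff: the all-hands, the post-mortem, and the standup.
The retro reaches the handoff via the retro → the standup → the handoff.
No chain forces the budget sync (or any of the others) ahead of the handoff.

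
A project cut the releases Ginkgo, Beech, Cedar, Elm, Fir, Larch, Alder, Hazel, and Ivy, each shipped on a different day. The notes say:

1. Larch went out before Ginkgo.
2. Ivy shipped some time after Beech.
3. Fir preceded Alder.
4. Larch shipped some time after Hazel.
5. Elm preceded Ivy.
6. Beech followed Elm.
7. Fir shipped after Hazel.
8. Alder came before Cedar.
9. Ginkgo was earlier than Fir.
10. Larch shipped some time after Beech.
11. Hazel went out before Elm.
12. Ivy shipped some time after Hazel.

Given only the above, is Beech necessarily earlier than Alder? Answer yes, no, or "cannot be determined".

yes

Chain the constraints: Beech → Larch → Ginkgo → Fir → Alder. Each link is directly stated, so Beech comes before Alder.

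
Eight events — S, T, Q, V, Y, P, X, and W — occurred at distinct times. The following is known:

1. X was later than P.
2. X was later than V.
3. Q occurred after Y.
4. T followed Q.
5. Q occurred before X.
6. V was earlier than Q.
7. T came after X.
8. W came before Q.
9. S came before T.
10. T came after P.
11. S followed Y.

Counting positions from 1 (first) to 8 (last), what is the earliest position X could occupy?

P, Q, V, W, and Y must all come before X — 5 forced predecessors.
Nothing else is forced ahead of X, so its earliest slot is position 5 + 1 = 6.

6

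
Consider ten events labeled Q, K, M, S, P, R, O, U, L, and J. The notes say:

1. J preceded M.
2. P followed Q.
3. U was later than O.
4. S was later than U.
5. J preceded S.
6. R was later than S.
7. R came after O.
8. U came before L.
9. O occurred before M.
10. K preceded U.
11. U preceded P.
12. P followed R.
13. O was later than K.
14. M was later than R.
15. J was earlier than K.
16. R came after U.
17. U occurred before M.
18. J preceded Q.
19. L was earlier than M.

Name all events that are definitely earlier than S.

Directly stated before S: J and U.
K reaches S via K → U → S.
O reaches S via O → U → S.
No chain forces Q (or any of the others) ahead of S.

J, K, O, U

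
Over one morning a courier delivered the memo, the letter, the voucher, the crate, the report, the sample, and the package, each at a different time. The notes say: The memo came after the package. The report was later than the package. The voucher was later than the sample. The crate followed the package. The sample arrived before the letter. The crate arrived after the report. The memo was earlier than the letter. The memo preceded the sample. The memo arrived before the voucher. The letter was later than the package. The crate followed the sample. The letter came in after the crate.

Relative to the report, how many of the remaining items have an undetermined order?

3

Forced before the report: the package; forced after the report: the crate and the letter.
That leaves the memo, the sample, and the voucher with no forced order relative to the report — 3.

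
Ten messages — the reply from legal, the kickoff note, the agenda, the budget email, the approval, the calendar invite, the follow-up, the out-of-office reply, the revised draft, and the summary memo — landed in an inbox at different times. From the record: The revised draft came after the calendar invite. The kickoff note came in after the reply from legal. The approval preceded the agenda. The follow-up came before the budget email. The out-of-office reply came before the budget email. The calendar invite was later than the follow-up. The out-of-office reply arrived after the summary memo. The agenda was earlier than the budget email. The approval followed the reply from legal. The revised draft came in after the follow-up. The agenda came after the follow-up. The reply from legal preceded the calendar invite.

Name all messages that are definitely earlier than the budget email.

Directly stated before the budget email: the agenda, the follow-up, and the out-of-office reply.
The approval reaches the budget email via the approval → the agenda → the budget email.
The reply from legal reaches the budget email via the reply from legal → the approval → the agenda → the budget email.
The summary memo reaches the budget email via the summary memo → the out-of-office reply → the budget email.
No chain forces the revised draft (or any of the others) ahead of the budget email.

the agenda, the approval, the follow-up, the out-of-office reply, the reply from legal, the summary memo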